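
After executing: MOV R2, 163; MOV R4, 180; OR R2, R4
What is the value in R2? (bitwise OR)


Register state trace:
  MOV R2, 163  → R2 = 163 (0b10100011)
  MOV R4, 180  → R4 = 180 (0b10110100)
  OR R2, R4   → R2 = 163 OR 180 = 183 (0b10110111)
Final: R2 = 183

183


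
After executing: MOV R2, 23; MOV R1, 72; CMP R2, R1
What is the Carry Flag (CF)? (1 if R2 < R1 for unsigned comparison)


Register state trace:
  MOV R2, 23  → R2 = 23
  MOV R1, 72  → R1 = 72
  CMP R2, R1  → unsigned 23 - 72: borrow occurs
  23 < 72, so CF = 1
CF = 1

1


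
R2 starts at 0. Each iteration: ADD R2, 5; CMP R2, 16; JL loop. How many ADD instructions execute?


Loop trace (R2 starts at 0, target 16, step 5):
  ADD #1: R2 = 0 + 5 = 5  → 5 < 16, loop
  ADD #2: R2 = 5 + 5 = 10  → 10 < 16, loop
  ADD #3: R2 = 10 + 5 = 15  → 15 < 16, loop
  ADD #4: R2 = 15 + 5 = 20  → 20 >= 16, exit
Total ADD instructions: 4

4


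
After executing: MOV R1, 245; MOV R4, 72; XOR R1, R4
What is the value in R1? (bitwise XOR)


Register state trace:
  MOV R1, 245  → R1 = 245 (0b11110101)
  MOV R4, 72  → R4 = 72 (0b01001000)
  XOR R1, R4  → R1 = 245 XOR 72 = 189 (0b10111101)
Final: R1 = 189

189


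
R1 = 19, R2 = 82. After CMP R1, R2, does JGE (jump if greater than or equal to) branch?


Trace:
  R1 = 19, R2 = 82
  CMP R1, R2  → compares 19 vs 82
  JGE checks: is 19 greater than or equal to 82?
  19 < 82, so condition is false
Branch taken: No

No


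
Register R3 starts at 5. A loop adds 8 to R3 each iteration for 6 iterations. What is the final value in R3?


Starting value: R3 = 5
  Iter 1: R3 = 5 + 8 = 13
  Iter 2: R3 = 13 + 8 = 21
  Iter 3: R3 = 21 + 8 = 29
  Iter 4: R3 = 29 + 8 = 37
  Iter 5: R3 = 37 + 8 = 45
  Iter 6: R3 = 45 + 8 = 53
Final: R3 = 53

53


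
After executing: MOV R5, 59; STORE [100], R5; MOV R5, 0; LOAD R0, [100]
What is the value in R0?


Register and memory trace:
  MOV R5, 59  → R5 = 59
  STORE [100], R5  → mem[100] = 59
  MOV R5, 0  → R5 = 0
  LOAD R0, [100]  → R0 = mem[100] = 59
Final: R0 = 59

59


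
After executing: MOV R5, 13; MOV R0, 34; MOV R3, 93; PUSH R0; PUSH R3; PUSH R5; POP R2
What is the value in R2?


Stack trace (top is rightmost):
  MOV R5, 13  → R5 = 13
  MOV R0, 34  → R0 = 34
  MOV R3, 93  → R3 = 93
  PUSH R0  → stack: [34]
  PUSH R3  → stack: [34, 93]
  PUSH R5  → stack: [34, 93, 13]
  POP R2  → R2 = 13, stack: [34, 93]
Final: R2 = 13

13


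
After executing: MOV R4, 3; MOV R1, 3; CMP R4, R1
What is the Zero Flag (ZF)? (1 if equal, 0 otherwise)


Register state trace:
  MOV R4, 3  → R4 = 3
  MOV R1, 3  → R1 = 3
  CMP R4, R1  → computes 3 - 3 = 0
  Result is zero, so values are equal
ZF = 1

1


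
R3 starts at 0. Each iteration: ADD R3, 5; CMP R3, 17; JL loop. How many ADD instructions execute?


Loop trace (R3 starts at 0, target 17, step 5):
  ADD #1: R3 = 0 + 5 = 5  → 5 < 17, loop
  ADD #2: R3 = 5 + 5 = 10  → 10 < 17, loop
  ADD #3: R3 = 10 + 5 = 15  → 15 < 17, loop
  ADD #4: R3 = 15 + 5 = 20  → 20 >= 17, exit
Total ADD instructions: 4

4


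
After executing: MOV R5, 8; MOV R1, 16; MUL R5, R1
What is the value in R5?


Register state trace:
  MOV R5, 8  → R5 = 8
  MOV R1, 16  → R1 = 16
  MUL R5, R1  → R5 = 8 * 16 = 128
Final: R5 = 128

128


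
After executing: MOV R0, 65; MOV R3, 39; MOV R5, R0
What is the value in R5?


Register state trace:
  MOV R0, 65  → R0 = 65
  MOV R3, 39  → R3 = 39
  MOV R5, R0  → R5 = 65
Final: R5 = 65

65


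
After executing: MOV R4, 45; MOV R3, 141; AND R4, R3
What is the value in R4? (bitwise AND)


Register state trace:
  MOV R4, 45  → R4 = 45 (0b00101101)
  MOV R3, 141  → R3 = 141 (0b10001101)
  AND R4, R3  → R4 = 45 AND 141 = 13 (0b00001101)
Final: R4 = 13

13


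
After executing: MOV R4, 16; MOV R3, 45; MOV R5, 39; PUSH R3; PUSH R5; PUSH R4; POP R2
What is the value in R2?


Stack trace (top is rightmost):
  MOV R4, 16  → R4 = 16
  MOV R3, 45  → R3 = 45
  MOV R5, 39  → R5 = 39
  PUSH R3  → stack: [45]
  PUSH R5  → stack: [45, 39]
  PUSH R4  → stack: [45, 39, 16]
  POP R2  → R2 = 16, stack: [45, 39]
Final: R2 = 16

16


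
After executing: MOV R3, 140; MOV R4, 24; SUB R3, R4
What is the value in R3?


Register state trace:
  MOV R3, 140  → R3 = 140
  MOV R4, 24  → R4 = 24
  SUB R3, R4  → R3 = 140 - 24 = 116
Final: R3 = 116

116


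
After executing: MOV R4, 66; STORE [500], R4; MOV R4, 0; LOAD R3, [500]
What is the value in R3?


Register and memory trace:
  MOV R4, 66  → R4 = 66
  STORE [500], R4  → mem[500] = 66
  MOV R4, 0  → R4 = 0
  LOAD R3, [500]  → R3 = mem[500] = 66
Final: R3 = 66

66


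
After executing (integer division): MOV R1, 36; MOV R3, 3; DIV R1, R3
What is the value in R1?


Register state trace:
  MOV R1, 36  → R1 = 36
  MOV R3, 3  → R3 = 3
  DIV R1, R3  → R1 = 36 // 3 = 12
Final: R1 = 12

12


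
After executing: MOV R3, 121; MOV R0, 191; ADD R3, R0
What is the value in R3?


Register state trace:
  MOV R3, 121  → R3 = 121
  MOV R0, 191  → R0 = 191
  ADD R3, R0  → R3 = 121 + 191 = 312
Final: R3 = 312

312


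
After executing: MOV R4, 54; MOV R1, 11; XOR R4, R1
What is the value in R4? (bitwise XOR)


Register state trace:
  MOV R4, 54  → R4 = 54 (0b00110110)
  MOV R1, 11  → R1 = 11 (0b00001011)
  XOR R4, R1  → R4 = 54 XOR 11 = 61 (0b00111101)
Final: R4 = 61

61


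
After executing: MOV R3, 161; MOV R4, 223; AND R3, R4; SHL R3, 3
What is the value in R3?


Register state trace:
  MOV R3, 161  → R3 = 161 (0b10100001)
  MOV R4, 223  → R4 = 223 (0b11011111)
  AND R3, R4  → R3 = 161 AND 223 = 129 (0b10000001)
  SHL R3, 3  → R3 = 129 << 3 = 1032
Final: R3 = 1032

1032


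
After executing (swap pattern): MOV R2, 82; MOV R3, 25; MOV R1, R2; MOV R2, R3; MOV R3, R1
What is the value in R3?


Register state trace (swap pattern):
  MOV R2, 82  → R2 = 82
  MOV R3, 25  → R3 = 25
  MOV R1, R2  → R1 = 82  (save R2)
  MOV R2, R3  → R2 = 25  (R2 gets R3's value)
  MOV R3, R1  → R3 = 82  (R3 gets saved value)
Final: R3 = 82

82


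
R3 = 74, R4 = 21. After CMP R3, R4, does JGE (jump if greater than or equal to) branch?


Trace:
  R3 = 74, R4 = 21
  CMP R3, R4  → compares 74 vs 21
  JGE checks: is 74 greater than or equal to 21?
  74 > 21, so condition is true
Branch taken: Yes

Yes


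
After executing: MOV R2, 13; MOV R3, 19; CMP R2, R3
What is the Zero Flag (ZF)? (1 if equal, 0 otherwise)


Register state trace:
  MOV R2, 13  → R2 = 13
  MOV R3, 19  → R3 = 19
  CMP R2, R3  → computes 13 - 19 = -6
  Result is nonzero, so values are not equal
ZF = 0

0


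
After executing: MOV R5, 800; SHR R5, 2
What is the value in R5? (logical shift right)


Register state trace:
  MOV R5, 800  → R5 = 800
  SHR R5, 2  → R5 = 800 >> 2 = 800 // 2^2 = 200
Final: R5 = 200

200


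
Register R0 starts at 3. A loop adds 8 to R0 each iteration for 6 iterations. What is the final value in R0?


Starting value: R0 = 3
  Iter 1: R0 = 3 + 8 = 11
  Iter 2: R0 = 11 + 8 = 19
  Iter 3: R0 = 19 + 8 = 27
  Iter 4: R0 = 27 + 8 = 35
  Iter 5: R0 = 35 + 8 = 43
  Iter 6: R0 = 43 + 8 = 51
Final: R0 = 51

51


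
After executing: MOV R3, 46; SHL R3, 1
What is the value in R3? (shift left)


Register state trace:
  MOV R3, 46  → R3 = 46
  SHL R3, 1  → R3 = 46 << 1 = 46 * 2^1 = 92
Final: R3 = 92

92


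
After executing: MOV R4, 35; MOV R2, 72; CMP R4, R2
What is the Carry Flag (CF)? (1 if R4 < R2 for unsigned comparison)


Register state trace:
  MOV R4, 35  → R4 = 35
  MOV R2, 72  → R2 = 72
  CMP R4, R2  → unsigned 35 - 72: borrow occurs
  35 < 72, so CF = 1
CF = 1

1


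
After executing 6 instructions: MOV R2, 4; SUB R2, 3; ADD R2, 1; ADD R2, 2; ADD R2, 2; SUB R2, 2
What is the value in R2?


Register state trace:
  MOV R2, 4  → R2 = 4
  SUB R2, 3  → R2 = 4 - 3 = 1
  ADD R2, 1  → R2 = 1 + 1 = 2
  ADD R2, 2  → R2 = 2 + 2 = 4
  ADD R2, 2  → R2 = 4 + 2 = 6
  SUB R2, 2  → R2 = 6 - 2 = 4
Final: R2 = 4

4


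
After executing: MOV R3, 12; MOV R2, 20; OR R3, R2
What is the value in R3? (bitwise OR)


Register state trace:
  MOV R3, 12  → R3 = 12 (0b00001100)
  MOV R2, 20  → R2 = 20 (0b00010100)
  OR R3, R2   → R3 = 12 OR 20 = 28 (0b00011100)
Final: R3 = 28

28


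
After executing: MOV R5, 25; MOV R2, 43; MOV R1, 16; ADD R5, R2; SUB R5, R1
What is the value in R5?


Register state trace:
  MOV R5, 25  → R5 = 25
  MOV R2, 43  → R2 = 43
  MOV R1, 16  → R1 = 16
  ADD R5, R2  → R5 = 25 + 43 = 68
  SUB R5, R1  → R5 = 68 - 16 = 52
Final: R5 = 52

52


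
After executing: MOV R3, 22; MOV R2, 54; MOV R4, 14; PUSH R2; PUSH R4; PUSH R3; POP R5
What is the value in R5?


Stack trace (top is rightmost):
  MOV R3, 22  → R3 = 22
  MOV R2, 54  → R2 = 54
  MOV R4, 14  → R4 = 14
  PUSH R2  → stack: [54]
  PUSH R4  → stack: [54, 14]
  PUSH R3  → stack: [54, 14, 22]
  POP R5  → R5 = 22, stack: [54, 14]
Final: R5 = 22

22


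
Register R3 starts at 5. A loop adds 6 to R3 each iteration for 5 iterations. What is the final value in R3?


Starting value: R3 = 5
  Iter 1: R3 = 5 + 6 = 11
  Iter 2: R3 = 11 + 6 = 17
  Iter 3: R3 = 17 + 6 = 23
  Iter 4: R3 = 23 + 6 = 29
  Iter 5: R3 = 29 + 6 = 35
Final: R3 = 35

35


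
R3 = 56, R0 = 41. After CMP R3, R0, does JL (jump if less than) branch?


Trace:
  R3 = 56, R0 = 41
  CMP R3, R0  → compares 56 vs 41
  JL checks: is 56 less than 41?
  56 > 41, so condition is false
Branch taken: No

No


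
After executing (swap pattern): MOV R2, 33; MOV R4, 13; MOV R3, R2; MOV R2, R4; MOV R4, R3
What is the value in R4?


Register state trace (swap pattern):
  MOV R2, 33  → R2 = 33
  MOV R4, 13  → R4 = 13
  MOV R3, R2  → R3 = 33  (save R2)
  MOV R2, R4  → R2 = 13  (R2 gets R4's value)
  MOV R4, R3  → R4 = 33  (R4 gets saved value)
Final: R4 = 33

33


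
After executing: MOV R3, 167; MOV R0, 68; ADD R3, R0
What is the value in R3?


Register state trace:
  MOV R3, 167  → R3 = 167
  MOV R0, 68  → R0 = 68
  ADD R3, R0  → R3 = 167 + 68 = 235
Final: R3 = 235

235


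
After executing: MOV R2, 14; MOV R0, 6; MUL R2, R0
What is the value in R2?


Register state trace:
  MOV R2, 14  → R2 = 14
  MOV R0, 6  → R0 = 6
  MUL R2, R0  → R2 = 14 * 6 = 84
Final: R2 = 84

84


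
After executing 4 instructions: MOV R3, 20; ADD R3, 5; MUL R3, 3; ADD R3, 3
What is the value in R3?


Register state trace:
  MOV R3, 20  → R3 = 20
  ADD R3, 5  → R3 = 20 + 5 = 25
  MUL R3, 3  → R3 = 25 * 3 = 75
  ADD R3, 3  → R3 = 75 + 3 = 78
Final: R3 = 78

78


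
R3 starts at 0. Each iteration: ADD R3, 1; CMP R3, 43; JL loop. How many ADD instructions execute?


Loop trace (R3 starts at 0, target 43, step 1):
  ADD #1: R3 = 0 + 1 = 1  → 1 < 43, loop
  ADD #2: R3 = 1 + 1 = 2  → 2 < 43, loop
  ADD #3: R3 = 2 + 1 = 3  → 3 < 43, loop
  ADD #4: R3 = 3 + 1 = 4  → 4 < 43, loop
  ADD #5: R3 = 4 + 1 = 5  → 5 < 43, loop
  ADD #6: R3 = 5 + 1 = 6  → 6 < 43, loop
  ADD #7: R3 = 6 + 1 = 7  → 7 < 43, loop
  ADD #8: R3 = 7 + 1 = 8  → 8 < 43, loop
  ADD #9: R3 = 8 + 1 = 9  → 9 < 43, loop
  ADD #10: R3 = 9 + 1 = 10  → 10 < 43, loop
  ADD #11: R3 = 10 + 1 = 11  → 11 < 43, loop
  ADD #12: R3 = 11 + 1 = 12  → 12 < 43, loop
  ADD #13: R3 = 12 + 1 = 13  → 13 < 43, loop
  ADD #14: R3 = 13 + 1 = 14  → 14 < 43, loop
  ADD #15: R3 = 14 + 1 = 15  → 15 < 43, loop
  ADD #16: R3 = 15 + 1 = 16  → 16 < 43, loop
  ADD #17: R3 = 16 + 1 = 17  → 17 < 43, loop
  ADD #18: R3 = 17 + 1 = 18  → 18 < 43, loop
  ADD #19: R3 = 18 + 1 = 19  → 19 < 43, loop
  ADD #20: R3 = 19 + 1 = 20  → 20 < 43, loop
  ADD #21: R3 = 20 + 1 = 21  → 21 < 43, loop
  ADD #22: R3 = 21 + 1 = 22  → 22 < 43, loop
  ADD #23: R3 = 22 + 1 = 23  → 23 < 43, loop
  ADD #24: R3 = 23 + 1 = 24  → 24 < 43, loop
  ADD #25: R3 = 24 + 1 = 25  → 25 < 43, loop
  ADD #26: R3 = 25 + 1 = 26  → 26 < 43, loop
  ADD #27: R3 = 26 + 1 = 27  → 27 < 43, loop
  ADD #28: R3 = 27 + 1 = 28  → 28 < 43, loop
  ADD #29: R3 = 28 + 1 = 29  → 29 < 43, loop
  ADD #30: R3 = 29 + 1 = 30  → 30 < 43, loop
  ADD #31: R3 = 30 + 1 = 31  → 31 < 43, loop
  ADD #32: R3 = 31 + 1 = 32  → 32 < 43, loop
  ADD #33: R3 = 32 + 1 = 33  → 33 < 43, loop
  ADD #34: R3 = 33 + 1 = 34  → 34 < 43, loop
  ADD #35: R3 = 34 + 1 = 35  → 35 < 43, loop
  ADD #36: R3 = 35 + 1 = 36  → 36 < 43, loop
  ADD #37: R3 = 36 + 1 = 37  → 37 < 43, loop
  ADD #38: R3 = 37 + 1 = 38  → 38 < 43, loop
  ADD #39: R3 = 38 + 1 = 39  → 39 < 43, loop
  ADD #40: R3 = 39 + 1 = 40  → 40 < 43, loop
  ADD #41: R3 = 40 + 1 = 41  → 41 < 43, loop
  ADD #42: R3 = 41 + 1 = 42  → 42 < 43, loop
  ADD #43: R3 = 42 + 1 = 43  → 43 >= 43, exit
Total ADD instructions: 43

43


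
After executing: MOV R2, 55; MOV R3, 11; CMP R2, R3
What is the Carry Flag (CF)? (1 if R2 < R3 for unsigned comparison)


Register state trace:
  MOV R2, 55  → R2 = 55
  MOV R3, 11  → R3 = 11
  CMP R2, R3  → unsigned 55 - 11: no borrow
  55 >= 11, so CF = 0
CF = 0

0


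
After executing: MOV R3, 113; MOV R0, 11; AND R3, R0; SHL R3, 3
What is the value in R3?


Register state trace:
  MOV R3, 113  → R3 = 113 (0b01110001)
  MOV R0, 11  → R0 = 11 (0b00001011)
  AND R3, R0  → R3 = 113 AND 11 = 1 (0b00000001)
  SHL R3, 3  → R3 = 1 << 3 = 8
Final: R3 = 8

8


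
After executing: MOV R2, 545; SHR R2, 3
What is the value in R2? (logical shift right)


Register state trace:
  MOV R2, 545  → R2 = 545
  SHR R2, 3  → R2 = 545 >> 3 = 545 // 2^3 = 68
Final: R2 = 68

68


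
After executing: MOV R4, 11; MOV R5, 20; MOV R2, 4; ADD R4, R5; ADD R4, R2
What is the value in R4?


Register state trace:
  MOV R4, 11  → R4 = 11
  MOV R5, 20  → R5 = 20
  MOV R2, 4  → R2 = 4
  ADD R4, R5  → R4 = 11 + 20 = 31
  ADD R4, R2  → R4 = 31 + 4 = 35
Final: R4 = 35

35


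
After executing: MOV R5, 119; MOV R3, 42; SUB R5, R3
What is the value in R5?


Register state trace:
  MOV R5, 119  → R5 = 119
  MOV R3, 42  → R3 = 42
  SUB R5, R3  → R5 = 119 - 42 = 77
Final: R5 = 77

77


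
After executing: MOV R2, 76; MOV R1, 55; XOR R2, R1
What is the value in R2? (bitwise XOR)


Register state trace:
  MOV R2, 76  → R2 = 76 (0b01001100)
  MOV R1, 55  → R1 = 55 (0b00110111)
  XOR R2, R1  → R2 = 76 XOR 55 = 123 (0b01111011)
Final: R2 = 123

123


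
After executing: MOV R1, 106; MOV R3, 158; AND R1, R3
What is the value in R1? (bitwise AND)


Register state trace:
  MOV R1, 106  → R1 = 106 (0b01101010)
  MOV R3, 158  → R3 = 158 (0b10011110)
  AND R1, R3  → R1 = 106 AND 158 = 10 (0b00001010)
Final: R1 = 10

10


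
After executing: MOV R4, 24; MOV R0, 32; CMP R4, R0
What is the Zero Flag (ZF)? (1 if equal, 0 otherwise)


Register state trace:
  MOV R4, 24  → R4 = 24
  MOV R0, 32  → R0 = 32
  CMP R4, R0  → computes 24 - 32 = -8
  Result is nonzero, so values are not equal
ZF = 0

0


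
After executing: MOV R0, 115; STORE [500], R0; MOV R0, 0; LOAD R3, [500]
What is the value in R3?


Register and memory trace:
  MOV R0, 115  → R0 = 115
  STORE [500], R0  → mem[500] = 115
  MOV R0, 0  → R0 = 0
  LOAD R3, [500]  → R3 = mem[500] = 115
Final: R3 = 115

115


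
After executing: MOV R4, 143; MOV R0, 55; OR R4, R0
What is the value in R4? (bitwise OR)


Register state trace:
  MOV R4, 143  → R4 = 143 (0b10001111)
  MOV R0, 55  → R0 = 55 (0b00110111)
  OR R4, R0   → R4 = 143 OR 55 = 191 (0b10111111)
Final: R4 = 191

191


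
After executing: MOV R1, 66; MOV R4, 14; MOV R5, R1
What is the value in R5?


Register state trace:
  MOV R1, 66  → R1 = 66
  MOV R4, 14  → R4 = 14
  MOV R5, R1  → R5 = 66
Final: R5 = 66

66


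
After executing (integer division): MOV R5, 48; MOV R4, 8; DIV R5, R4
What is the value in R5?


Register state trace:
  MOV R5, 48  → R5 = 48
  MOV R4, 8  → R4 = 8
  DIV R5, R4  → R5 = 48 // 8 = 6
Final: R5 = 6

6


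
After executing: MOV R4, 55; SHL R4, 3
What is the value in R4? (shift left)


Register state trace:
  MOV R4, 55  → R4 = 55
  SHL R4, 3  → R4 = 55 << 3 = 55 * 2^3 = 440
Final: R4 = 440

440


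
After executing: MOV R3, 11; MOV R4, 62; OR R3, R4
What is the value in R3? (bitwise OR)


Register state trace:
  MOV R3, 11  → R3 = 11 (0b00001011)
  MOV R4, 62  → R4 = 62 (0b00111110)
  OR R3, R4   → R3 = 11 OR 62 = 63 (0b00111111)
Final: R3 = 63

63


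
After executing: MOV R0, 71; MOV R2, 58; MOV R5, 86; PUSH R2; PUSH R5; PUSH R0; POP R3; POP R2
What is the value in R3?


Stack trace (top is rightmost):
  MOV R0, 71  → R0 = 71
  MOV R2, 58  → R2 = 58
  MOV R5, 86  → R5 = 86
  PUSH R2  → stack: [58]
  PUSH R5  → stack: [58, 86]
  PUSH R0  → stack: [58, 86, 71]
  POP R3  → R3 = 71, stack: [58, 86]
  POP R2  → R2 = 86, stack: [58]
Final: R3 = 71

71


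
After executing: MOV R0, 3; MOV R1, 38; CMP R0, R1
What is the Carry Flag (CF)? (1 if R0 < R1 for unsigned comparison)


Register state trace:
  MOV R0, 3  → R0 = 3
  MOV R1, 38  → R1 = 38
  CMP R0, R1  → unsigned 3 - 38: borrow occurs
  3 < 38, so CF = 1
CF = 1

1


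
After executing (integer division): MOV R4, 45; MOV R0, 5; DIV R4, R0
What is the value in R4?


Register state trace:
  MOV R4, 45  → R4 = 45
  MOV R0, 5  → R0 = 5
  DIV R4, R0  → R4 = 45 // 5 = 9
Final: R4 = 9

9


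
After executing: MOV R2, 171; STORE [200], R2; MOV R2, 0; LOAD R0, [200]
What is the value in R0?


Register and memory trace:
  MOV R2, 171  → R2 = 171
  STORE [200], R2  → mem[200] = 171
  MOV R2, 0  → R2 = 0
  LOAD R0, [200]  → R0 = mem[200] = 171
Final: R0 = 171

171


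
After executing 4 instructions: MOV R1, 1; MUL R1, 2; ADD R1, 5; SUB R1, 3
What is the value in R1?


Register state trace:
  MOV R1, 1  → R1 = 1
  MUL R1, 2  → R1 = 1 * 2 = 2
  ADD R1, 5  → R1 = 2 + 5 = 7
  SUB R1, 3  → R1 = 7 - 3 = 4
Final: R1 = 4

4


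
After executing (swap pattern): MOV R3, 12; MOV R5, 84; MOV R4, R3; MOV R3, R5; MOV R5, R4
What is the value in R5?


Register state trace (swap pattern):
  MOV R3, 12  → R3 = 12
  MOV R5, 84  → R5 = 84
  MOV R4, R3  → R4 = 12  (save R3)
  MOV R3, R5  → R3 = 84  (R3 gets R5's value)
  MOV R5, R4  → R5 = 12  (R5 gets saved value)
Final: R5 = 12

12


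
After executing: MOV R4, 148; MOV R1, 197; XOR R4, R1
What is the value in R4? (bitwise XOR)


Register state trace:
  MOV R4, 148  → R4 = 148 (0b10010100)
  MOV R1, 197  → R1 = 197 (0b11000101)
  XOR R4, R1  → R4 = 148 XOR 197 = 81 (0b01010001)
Final: R4 = 81

81


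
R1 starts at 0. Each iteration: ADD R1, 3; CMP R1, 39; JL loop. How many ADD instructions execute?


Loop trace (R1 starts at 0, target 39, step 3):
  ADD #1: R1 = 0 + 3 = 3  → 3 < 39, loop
  ADD #2: R1 = 3 + 3 = 6  → 6 < 39, loop
  ADD #3: R1 = 6 + 3 = 9  → 9 < 39, loop
  ADD #4: R1 = 9 + 3 = 12  → 12 < 39, loop
  ADD #5: R1 = 12 + 3 = 15  → 15 < 39, loop
  ADD #6: R1 = 15 + 3 = 18  → 18 < 39, loop
  ADD #7: R1 = 18 + 3 = 21  → 21 < 39, loop
  ADD #8: R1 = 21 + 3 = 24  → 24 < 39, loop
  ADD #9: R1 = 24 + 3 = 27  → 27 < 39, loop
  ADD #10: R1 = 27 + 3 = 30  → 30 < 39, loop
  ADD #11: R1 = 30 + 3 = 33  → 33 < 39, loop
  ADD #12: R1 = 33 + 3 = 36  → 36 < 39, loop
  ADD #13: R1 = 36 + 3 = 39  → 39 >= 39, exit
Total ADD instructions: 13

13


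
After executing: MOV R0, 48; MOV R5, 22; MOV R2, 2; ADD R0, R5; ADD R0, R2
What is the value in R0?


Register state trace:
  MOV R0, 48  → R0 = 48
  MOV R5, 22  → R5 = 22
  MOV R2, 2  → R2 = 2
  ADD R0, R5  → R0 = 48 + 22 = 70
  ADD R0, R2  → R0 = 70 + 2 = 72
Final: R0 = 72

72


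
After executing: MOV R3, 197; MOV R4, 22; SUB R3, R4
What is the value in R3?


Register state trace:
  MOV R3, 197  → R3 = 197
  MOV R4, 22  → R4 = 22
  SUB R3, R4  → R3 = 197 - 22 = 175
Final: R3 = 175

175


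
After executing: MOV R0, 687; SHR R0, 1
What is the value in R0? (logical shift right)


Register state trace:
  MOV R0, 687  → R0 = 687
  SHR R0, 1  → R0 = 687 >> 1 = 687 // 2^1 = 343
Final: R0 = 343

343


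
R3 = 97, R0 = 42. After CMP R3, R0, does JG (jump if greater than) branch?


Trace:
  R3 = 97, R0 = 42
  CMP R3, R0  → compares 97 vs 42
  JG checks: is 97 greater than 42?
  97 > 42, so condition is true
Branch taken: Yes

Yes


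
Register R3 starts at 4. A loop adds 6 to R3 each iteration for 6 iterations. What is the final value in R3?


Starting value: R3 = 4
  Iter 1: R3 = 4 + 6 = 10
  Iter 2: R3 = 10 + 6 = 16
  Iter 3: R3 = 16 + 6 = 22
  Iter 4: R3 = 22 + 6 = 28
  Iter 5: R3 = 28 + 6 = 34
  Iter 6: R3 = 34 + 6 = 40
Final: R3 = 40

40


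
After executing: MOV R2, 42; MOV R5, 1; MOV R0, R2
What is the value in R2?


Register state trace:
  MOV R2, 42  → R2 = 42
  MOV R5, 1  → R5 = 1
  MOV R0, R2  → R0 = 42
Final: R2 = 42

42


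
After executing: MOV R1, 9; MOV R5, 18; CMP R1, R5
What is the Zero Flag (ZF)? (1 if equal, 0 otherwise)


Register state trace:
  MOV R1, 9  → R1 = 9
  MOV R5, 18  → R5 = 18
  CMP R1, R5  → computes 9 - 18 = -9
  Result is nonzero, so values are not equal
ZF = 0

0


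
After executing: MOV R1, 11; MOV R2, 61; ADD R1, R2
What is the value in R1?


Register state trace:
  MOV R1, 11  → R1 = 11
  MOV R2, 61  → R2 = 61
  ADD R1, R2  → R1 = 11 + 61 = 72
Final: R1 = 72

72


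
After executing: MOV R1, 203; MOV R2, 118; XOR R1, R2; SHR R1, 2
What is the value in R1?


Register state trace:
  MOV R1, 203  → R1 = 203 (0b11001011)
  MOV R2, 118  → R2 = 118 (0b01110110)
  XOR R1, R2  → R1 = 203 XOR 118 = 189 (0b10111101)
  SHR R1, 2  → R1 = 189 >> 2 = 47
Final: R1 = 47

47


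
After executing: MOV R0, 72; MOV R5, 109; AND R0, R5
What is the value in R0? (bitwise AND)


Register state trace:
  MOV R0, 72  → R0 = 72 (0b01001000)
  MOV R5, 109  → R5 = 109 (0b01101101)
  AND R0, R5  → R0 = 72 AND 109 = 72 (0b01001000)
Final: R0 = 72

72


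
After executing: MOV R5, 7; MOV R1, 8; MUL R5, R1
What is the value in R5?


Register state trace:
  MOV R5, 7  → R5 = 7
  MOV R1, 8  → R1 = 8
  MUL R5, R1  → R5 = 7 * 8 = 56
Final: R5 = 56

56


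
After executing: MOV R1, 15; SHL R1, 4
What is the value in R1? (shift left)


Register state trace:
  MOV R1, 15  → R1 = 15
  SHL R1, 4  → R1 = 15 << 4 = 15 * 2^4 = 240
Final: R1 = 240

240


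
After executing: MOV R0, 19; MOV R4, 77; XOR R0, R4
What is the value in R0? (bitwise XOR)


Register state trace:
  MOV R0, 19  → R0 = 19 (0b00010011)
  MOV R4, 77  → R4 = 77 (0b01001101)
  XOR R0, R4  → R0 = 19 XOR 77 = 94 (0b01011110)
Final: R0 = 94

94


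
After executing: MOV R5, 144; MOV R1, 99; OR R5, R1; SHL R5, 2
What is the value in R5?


Register state trace:
  MOV R5, 144  → R5 = 144 (0b10010000)
  MOV R1, 99  → R1 = 99 (0b01100011)
  OR R5, R1  → R5 = 144 OR 99 = 243 (0b11110011)
  SHL R5, 2  → R5 = 243 << 2 = 972
Final: R5 = 972

972


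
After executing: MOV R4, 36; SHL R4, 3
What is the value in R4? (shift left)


Register state trace:
  MOV R4, 36  → R4 = 36
  SHL R4, 3  → R4 = 36 << 3 = 36 * 2^3 = 288
Final: R4 = 288

288


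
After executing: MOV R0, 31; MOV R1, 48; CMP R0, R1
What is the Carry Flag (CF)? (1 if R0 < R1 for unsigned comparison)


Register state trace:
  MOV R0, 31  → R0 = 31
  MOV R1, 48  → R1 = 48
  CMP R0, R1  → unsigned 31 - 48: borrow occurs
  31 < 48, so CF = 1
CF = 1

1


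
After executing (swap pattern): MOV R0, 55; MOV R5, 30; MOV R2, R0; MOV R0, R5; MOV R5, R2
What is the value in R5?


Register state trace (swap pattern):
  MOV R0, 55  → R0 = 55
  MOV R5, 30  → R5 = 30
  MOV R2, R0  → R2 = 55  (save R0)
  MOV R0, R5  → R0 = 30  (R0 gets R5's value)
  MOV R5, R2  → R5 = 55  (R5 gets saved value)
Final: R5 = 55

55


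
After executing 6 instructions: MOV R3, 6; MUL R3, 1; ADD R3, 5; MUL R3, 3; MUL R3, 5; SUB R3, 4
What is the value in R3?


Register state trace:
  MOV R3, 6  → R3 = 6
  MUL R3, 1  → R3 = 6 * 1 = 6
  ADD R3, 5  → R3 = 6 + 5 = 11
  MUL R3, 3  → R3 = 11 * 3 = 33
  MUL R3, 5  → R3 = 33 * 5 = 165
  SUB R3, 4  → R3 = 165 - 4 = 161
Final: R3 = 161

161


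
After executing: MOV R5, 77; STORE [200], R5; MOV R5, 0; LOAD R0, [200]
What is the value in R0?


Register and memory trace:
  MOV R5, 77  → R5 = 77
  STORE [200], R5  → mem[200] = 77
  MOV R5, 0  → R5 = 0
  LOAD R0, [200]  → R0 = mem[200] = 77
Final: R0 = 77

77


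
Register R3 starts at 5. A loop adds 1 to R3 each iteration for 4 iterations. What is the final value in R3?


Starting value: R3 = 5
  Iter 1: R3 = 5 + 1 = 6
  Iter 2: R3 = 6 + 1 = 7
  Iter 3: R3 = 7 + 1 = 8
  Iter 4: R3 = 8 + 1 = 9
Final: R3 = 9

9


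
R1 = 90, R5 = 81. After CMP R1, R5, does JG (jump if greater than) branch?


Trace:
  R1 = 90, R5 = 81
  CMP R1, R5  → compares 90 vs 81
  JG checks: is 90 greater than 81?
  90 > 81, so condition is true
Branch taken: Yes

Yes


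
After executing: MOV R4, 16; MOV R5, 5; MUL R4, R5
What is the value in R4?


Register state trace:
  MOV R4, 16  → R4 = 16
  MOV R5, 5  → R5 = 5
  MUL R4, R5  → R4 = 16 * 5 = 80
Final: R4 = 80

80


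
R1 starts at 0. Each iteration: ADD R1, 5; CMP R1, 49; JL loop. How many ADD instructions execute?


Loop trace (R1 starts at 0, target 49, step 5):
  ADD #1: R1 = 0 + 5 = 5  → 5 < 49, loop
  ADD #2: R1 = 5 + 5 = 10  → 10 < 49, loop
  ADD #3: R1 = 10 + 5 = 15  → 15 < 49, loop
  ADD #4: R1 = 15 + 5 = 20  → 20 < 49, loop
  ADD #5: R1 = 20 + 5 = 25  → 25 < 49, loop
  ADD #6: R1 = 25 + 5 = 30  → 30 < 49, loop
  ADD #7: R1 = 30 + 5 = 35  → 35 < 49, loop
  ADD #8: R1 = 35 + 5 = 40  → 40 < 49, loop
  ADD #9: R1 = 40 + 5 = 45  → 45 < 49, loop
  ADD #10: R1 = 45 + 5 = 50  → 50 >= 49, exit
Total ADD instructions: 10

10


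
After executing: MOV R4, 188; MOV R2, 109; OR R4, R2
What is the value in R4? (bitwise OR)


Register state trace:
  MOV R4, 188  → R4 = 188 (0b10111100)
  MOV R2, 109  → R2 = 109 (0b01101101)
  OR R4, R2   → R4 = 188 OR 109 = 253 (0b11111101)
Final: R4 = 253

253


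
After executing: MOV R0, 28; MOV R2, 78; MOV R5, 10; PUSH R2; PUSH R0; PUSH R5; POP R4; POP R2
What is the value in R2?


Stack trace (top is rightmost):
  MOV R0, 28  → R0 = 28
  MOV R2, 78  → R2 = 78
  MOV R5, 10  → R5 = 10
  PUSH R2  → stack: [78]
  PUSH R0  → stack: [78, 28]
  PUSH R5  → stack: [78, 28, 10]
  POP R4  → R4 = 10, stack: [78, 28]
  POP R2  → R2 = 28, stack: [78]
Final: R2 = 28

28


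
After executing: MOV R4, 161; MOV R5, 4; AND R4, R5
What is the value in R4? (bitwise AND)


Register state trace:
  MOV R4, 161  → R4 = 161 (0b10100001)
  MOV R5, 4  → R5 = 4 (0b00000100)
  AND R4, R5  → R4 = 161 AND 4 = 0 (0b00000000)
Final: R4 = 0

0


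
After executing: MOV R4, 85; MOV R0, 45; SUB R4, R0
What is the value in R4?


Register state trace:
  MOV R4, 85  → R4 = 85
  MOV R0, 45  → R0 = 45
  SUB R4, R0  → R4 = 85 - 45 = 40
Final: R4 = 40

40


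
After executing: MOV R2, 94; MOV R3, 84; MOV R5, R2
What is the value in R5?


Register state trace:
  MOV R2, 94  → R2 = 94
  MOV R3, 84  → R3 = 84
  MOV R5, R2  → R5 = 94
Final: R5 = 94

94


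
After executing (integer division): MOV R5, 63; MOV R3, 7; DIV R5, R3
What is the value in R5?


Register state trace:
  MOV R5, 63  → R5 = 63
  MOV R3, 7  → R3 = 7
  DIV R5, R3  → R5 = 63 // 7 = 9
Final: R5 = 9

9


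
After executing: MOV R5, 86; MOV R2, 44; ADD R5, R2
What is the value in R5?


Register state trace:
  MOV R5, 86  → R5 = 86
  MOV R2, 44  → R2 = 44
  ADD R5, R2  → R5 = 86 + 44 = 130
Final: R5 = 130

130


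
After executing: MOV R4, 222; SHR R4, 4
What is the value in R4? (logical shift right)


Register state trace:
  MOV R4, 222  → R4 = 222
  SHR R4, 4  → R4 = 222 >> 4 = 222 // 2^4 = 13
Final: R4 = 13

13


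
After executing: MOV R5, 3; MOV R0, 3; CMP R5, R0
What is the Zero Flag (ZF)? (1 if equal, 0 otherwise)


Register state trace:
  MOV R5, 3  → R5 = 3
  MOV R0, 3  → R0 = 3
  CMP R5, R0  → computes 3 - 3 = 0
  Result is zero, so values are equal
ZF = 1

1


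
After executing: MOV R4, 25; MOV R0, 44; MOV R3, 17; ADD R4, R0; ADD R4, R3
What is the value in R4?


Register state trace:
  MOV R4, 25  → R4 = 25
  MOV R0, 44  → R0 = 44
  MOV R3, 17  → R3 = 17
  ADD R4, R0  → R4 = 25 + 44 = 69
  ADD R4, R3  → R4 = 69 + 17 = 86
Final: R4 = 86

86


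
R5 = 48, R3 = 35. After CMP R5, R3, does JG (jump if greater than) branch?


Trace:
  R5 = 48, R3 = 35
  CMP R5, R3  → compares 48 vs 35
  JG checks: is 48 greater than 35?
  48 > 35, so condition is true
Branch taken: Yes

Yes


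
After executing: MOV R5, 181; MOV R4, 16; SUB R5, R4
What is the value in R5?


Register state trace:
  MOV R5, 181  → R5 = 181
  MOV R4, 16  → R4 = 16
  SUB R5, R4  → R5 = 181 - 16 = 165
Final: R5 = 165

165


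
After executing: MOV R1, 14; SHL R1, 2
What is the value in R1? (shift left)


Register state trace:
  MOV R1, 14  → R1 = 14
  SHL R1, 2  → R1 = 14 << 2 = 14 * 2^2 = 56
Final: R1 = 56

56


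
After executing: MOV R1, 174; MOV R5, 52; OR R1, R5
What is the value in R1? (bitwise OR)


Register state trace:
  MOV R1, 174  → R1 = 174 (0b10101110)
  MOV R5, 52  → R5 = 52 (0b00110100)
  OR R1, R5   → R1 = 174 OR 52 = 190 (0b10111110)
Final: R1 = 190

190


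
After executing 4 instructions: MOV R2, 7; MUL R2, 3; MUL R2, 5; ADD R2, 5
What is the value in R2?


Register state trace:
  MOV R2, 7  → R2 = 7
  MUL R2, 3  → R2 = 7 * 3 = 21
  MUL R2, 5  → R2 = 21 * 5 = 105
  ADD R2, 5  → R2 = 105 + 5 = 110
Final: R2 = 110

110


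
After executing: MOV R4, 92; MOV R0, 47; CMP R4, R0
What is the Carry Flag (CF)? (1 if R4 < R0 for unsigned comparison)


Register state trace:
  MOV R4, 92  → R4 = 92
  MOV R0, 47  → R0 = 47
  CMP R4, R0  → unsigned 92 - 47: no borrow
  92 >= 47, so CF = 0
CF = 0

0


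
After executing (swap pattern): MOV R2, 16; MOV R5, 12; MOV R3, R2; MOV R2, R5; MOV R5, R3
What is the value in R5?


Register state trace (swap pattern):
  MOV R2, 16  → R2 = 16
  MOV R5, 12  → R5 = 12
  MOV R3, R2  → R3 = 16  (save R2)
  MOV R2, R5  → R2 = 12  (R2 gets R5's value)
  MOV R5, R3  → R5 = 16  (R5 gets saved value)
Final: R5 = 16

16


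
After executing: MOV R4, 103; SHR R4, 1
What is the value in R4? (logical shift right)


Register state trace:
  MOV R4, 103  → R4 = 103
  SHR R4, 1  → R4 = 103 >> 1 = 103 // 2^1 = 51
Final: R4 = 51

51


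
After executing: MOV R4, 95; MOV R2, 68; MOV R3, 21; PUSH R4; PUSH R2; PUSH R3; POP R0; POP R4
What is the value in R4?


Stack trace (top is rightmost):
  MOV R4, 95  → R4 = 95
  MOV R2, 68  → R2 = 68
  MOV R3, 21  → R3 = 21
  PUSH R4  → stack: [95]
  PUSH R2  → stack: [95, 68]
  PUSH R3  → stack: [95, 68, 21]
  POP R0  → R0 = 21, stack: [95, 68]
  POP R4  → R4 = 68, stack: [95]
Final: R4 = 68

68


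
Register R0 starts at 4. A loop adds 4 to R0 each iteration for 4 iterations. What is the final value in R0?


Starting value: R0 = 4
  Iter 1: R0 = 4 + 4 = 8
  Iter 2: R0 = 8 + 4 = 12
  Iter 3: R0 = 12 + 4 = 16
  Iter 4: R0 = 16 + 4 = 20
Final: R0 = 20

20


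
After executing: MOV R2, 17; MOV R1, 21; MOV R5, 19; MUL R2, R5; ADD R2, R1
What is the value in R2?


Register state trace:
  MOV R2, 17  → R2 = 17
  MOV R1, 21  → R1 = 21
  MOV R5, 19  → R5 = 19
  MUL R2, R5  → R2 = 17 * 19 = 323
  ADD R2, R1  → R2 = 323 + 21 = 344
Final: R2 = 344

344


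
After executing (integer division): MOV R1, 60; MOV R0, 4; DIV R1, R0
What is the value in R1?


Register state trace:
  MOV R1, 60  → R1 = 60
  MOV R0, 4  → R0 = 4
  DIV R1, R0  → R1 = 60 // 4 = 15
Final: R1 = 15

15


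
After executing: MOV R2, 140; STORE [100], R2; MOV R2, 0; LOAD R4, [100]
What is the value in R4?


Register and memory trace:
  MOV R2, 140  → R2 = 140
  STORE [100], R2  → mem[100] = 140
  MOV R2, 0  → R2 = 0
  LOAD R4, [100]  → R4 = mem[100] = 140
Final: R4 = 140

140


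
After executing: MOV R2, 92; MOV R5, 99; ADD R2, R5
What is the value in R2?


Register state trace:
  MOV R2, 92  → R2 = 92
  MOV R5, 99  → R5 = 99
  ADD R2, R5  → R2 = 92 + 99 = 191
Final: R2 = 191

191


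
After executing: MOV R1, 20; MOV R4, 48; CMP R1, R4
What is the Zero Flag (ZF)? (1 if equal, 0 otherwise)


Register state trace:
  MOV R1, 20  → R1 = 20
  MOV R4, 48  → R4 = 48
  CMP R1, R4  → computes 20 - 48 = -28
  Result is nonzero, so values are not equal
ZF = 0

0


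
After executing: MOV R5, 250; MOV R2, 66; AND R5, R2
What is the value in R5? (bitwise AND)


Register state trace:
  MOV R5, 250  → R5 = 250 (0b11111010)
  MOV R2, 66  → R2 = 66 (0b01000010)
  AND R5, R2  → R5 = 250 AND 66 = 66 (0b01000010)
Final: R5 = 66

66


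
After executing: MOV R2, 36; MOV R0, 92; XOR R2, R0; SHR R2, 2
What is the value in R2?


Register state trace:
  MOV R2, 36  → R2 = 36 (0b00100100)
  MOV R0, 92  → R0 = 92 (0b01011100)
  XOR R2, R0  → R2 = 36 XOR 92 = 120 (0b01111000)
  SHR R2, 2  → R2 = 120 >> 2 = 30
Final: R2 = 30

30


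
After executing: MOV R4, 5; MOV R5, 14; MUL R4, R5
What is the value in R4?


Register state trace:
  MOV R4, 5  → R4 = 5
  MOV R5, 14  → R5 = 14
  MUL R4, R5  → R4 = 5 * 14 = 70
Final: R4 = 70

70


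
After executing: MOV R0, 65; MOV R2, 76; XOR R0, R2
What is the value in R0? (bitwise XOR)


Register state trace:
  MOV R0, 65  → R0 = 65 (0b01000001)
  MOV R2, 76  → R2 = 76 (0b01001100)
  XOR R0, R2  → R0 = 65 XOR 76 = 13 (0b00001101)
Final: R0 = 13

13


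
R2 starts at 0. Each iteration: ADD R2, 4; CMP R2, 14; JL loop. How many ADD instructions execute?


Loop trace (R2 starts at 0, target 14, step 4):
  ADD #1: R2 = 0 + 4 = 4  → 4 < 14, loop
  ADD #2: R2 = 4 + 4 = 8  → 8 < 14, loop
  ADD #3: R2 = 8 + 4 = 12  → 12 < 14, loop
  ADD #4: R2 = 12 + 4 = 16  → 16 >= 14, exit
Total ADD instructions: 4

4


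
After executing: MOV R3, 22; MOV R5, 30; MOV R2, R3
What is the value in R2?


Register state trace:
  MOV R3, 22  → R3 = 22
  MOV R5, 30  → R5 = 30
  MOV R2, R3  → R2 = 22
Final: R2 = 22

22


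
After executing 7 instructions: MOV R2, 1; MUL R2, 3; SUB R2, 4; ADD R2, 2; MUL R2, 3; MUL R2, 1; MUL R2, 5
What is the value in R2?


Register state trace:
  MOV R2, 1  → R2 = 1
  MUL R2, 3  → R2 = 1 * 3 = 3
  SUB R2, 4  → R2 = 3 - 4 = -1
  ADD R2, 2  → R2 = -1 + 2 = 1
  MUL R2, 3  → R2 = 1 * 3 = 3
  MUL R2, 1  → R2 = 3 * 1 = 3
  MUL R2, 5  → R2 = 3 * 5 = 15
Final: R2 = 15

15


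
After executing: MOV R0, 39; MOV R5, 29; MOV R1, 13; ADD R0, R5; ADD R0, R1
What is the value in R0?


Register state trace:
  MOV R0, 39  → R0 = 39
  MOV R5, 29  → R5 = 29
  MOV R1, 13  → R1 = 13
  ADD R0, R5  → R0 = 39 + 29 = 68
  ADD R0, R1  → R0 = 68 + 13 = 81
Final: R0 = 81

81


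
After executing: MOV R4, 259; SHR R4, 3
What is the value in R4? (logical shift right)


Register state trace:
  MOV R4, 259  → R4 = 259
  SHR R4, 3  → R4 = 259 >> 3 = 259 // 2^3 = 32
Final: R4 = 32

32


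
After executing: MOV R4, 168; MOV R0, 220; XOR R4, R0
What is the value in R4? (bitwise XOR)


Register state trace:
  MOV R4, 168  → R4 = 168 (0b10101000)
  MOV R0, 220  → R0 = 220 (0b11011100)
  XOR R4, R0  → R4 = 168 XOR 220 = 116 (0b01110100)
Final: R4 = 116

116


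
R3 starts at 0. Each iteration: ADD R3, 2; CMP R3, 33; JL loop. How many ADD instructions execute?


Loop trace (R3 starts at 0, target 33, step 2):
  ADD #1: R3 = 0 + 2 = 2  → 2 < 33, loop
  ADD #2: R3 = 2 + 2 = 4  → 4 < 33, loop
  ADD #3: R3 = 4 + 2 = 6  → 6 < 33, loop
  ADD #4: R3 = 6 + 2 = 8  → 8 < 33, loop
  ADD #5: R3 = 8 + 2 = 10  → 10 < 33, loop
  ADD #6: R3 = 10 + 2 = 12  → 12 < 33, loop
  ADD #7: R3 = 12 + 2 = 14  → 14 < 33, loop
  ADD #8: R3 = 14 + 2 = 16  → 16 < 33, loop
  ADD #9: R3 = 16 + 2 = 18  → 18 < 33, loop
  ADD #10: R3 = 18 + 2 = 20  → 20 < 33, loop
  ADD #11: R3 = 20 + 2 = 22  → 22 < 33, loop
  ADD #12: R3 = 22 + 2 = 24  → 24 < 33, loop
  ADD #13: R3 = 24 + 2 = 26  → 26 < 33, loop
  ADD #14: R3 = 26 + 2 = 28  → 28 < 33, loop
  ADD #15: R3 = 28 + 2 = 30  → 30 < 33, loop
  ADD #16: R3 = 30 + 2 = 32  → 32 < 33, loop
  ADD #17: R3 = 32 + 2 = 34  → 34 >= 33, exit
Total ADD instructions: 17

17


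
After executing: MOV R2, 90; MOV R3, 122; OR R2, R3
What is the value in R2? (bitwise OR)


Register state trace:
  MOV R2, 90  → R2 = 90 (0b01011010)
  MOV R3, 122  → R3 = 122 (0b01111010)
  OR R2, R3   → R2 = 90 OR 122 = 122 (0b01111010)
Final: R2 = 122

122


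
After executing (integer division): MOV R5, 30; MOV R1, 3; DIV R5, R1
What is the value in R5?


Register state trace:
  MOV R5, 30  → R5 = 30
  MOV R1, 3  → R1 = 3
  DIV R5, R1  → R5 = 30 // 3 = 10
Final: R5 = 10

10


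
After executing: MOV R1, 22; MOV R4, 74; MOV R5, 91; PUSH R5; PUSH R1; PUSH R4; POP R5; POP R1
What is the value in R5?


Stack trace (top is rightmost):
  MOV R1, 22  → R1 = 22
  MOV R4, 74  → R4 = 74
  MOV R5, 91  → R5 = 91
  PUSH R5  → stack: [91]
  PUSH R1  → stack: [91, 22]
  PUSH R4  → stack: [91, 22, 74]
  POP R5  → R5 = 74, stack: [91, 22]
  POP R1  → R1 = 22, stack: [91]
Final: R5 = 74

74


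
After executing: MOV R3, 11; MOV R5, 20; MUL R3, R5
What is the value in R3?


Register state trace:
  MOV R3, 11  → R3 = 11
  MOV R5, 20  → R5 = 20
  MUL R3, R5  → R3 = 11 * 20 = 220
Final: R3 = 220

220


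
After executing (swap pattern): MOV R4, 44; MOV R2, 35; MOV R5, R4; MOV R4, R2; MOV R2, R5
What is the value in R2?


Register state trace (swap pattern):
  MOV R4, 44  → R4 = 44
  MOV R2, 35  → R2 = 35
  MOV R5, R4  → R5 = 44  (save R4)
  MOV R4, R2  → R4 = 35  (R4 gets R2's value)
  MOV R2, R5  → R2 = 44  (R2 gets saved value)
Final: R2 = 44

44


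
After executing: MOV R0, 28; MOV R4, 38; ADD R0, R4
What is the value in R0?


Register state trace:
  MOV R0, 28  → R0 = 28
  MOV R4, 38  → R4 = 38
  ADD R0, R4  → R0 = 28 + 38 = 66
Final: R0 = 66

66


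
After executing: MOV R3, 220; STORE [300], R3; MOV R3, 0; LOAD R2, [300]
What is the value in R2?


Register and memory trace:
  MOV R3, 220  → R3 = 220
  STORE [300], R3  → mem[300] = 220
  MOV R3, 0  → R3 = 0
  LOAD R2, [300]  → R2 = mem[300] = 220
Final: R2 = 220

220


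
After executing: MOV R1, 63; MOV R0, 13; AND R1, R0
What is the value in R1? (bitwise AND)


Register state trace:
  MOV R1, 63  → R1 = 63 (0b00111111)
  MOV R0, 13  → R0 = 13 (0b00001101)
  AND R1, R0  → R1 = 63 AND 13 = 13 (0b00001101)
Final: R1 = 13

13


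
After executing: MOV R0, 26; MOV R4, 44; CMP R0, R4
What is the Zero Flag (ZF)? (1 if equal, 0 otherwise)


Register state trace:
  MOV R0, 26  → R0 = 26
  MOV R4, 44  → R4 = 44
  CMP R0, R4  → computes 26 - 44 = -18
  Result is nonzero, so values are not equal
ZF = 0

0


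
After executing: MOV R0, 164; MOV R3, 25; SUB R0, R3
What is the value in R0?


Register state trace:
  MOV R0, 164  → R0 = 164
  MOV R3, 25  → R3 = 25
  SUB R0, R3  → R0 = 164 - 25 = 139
Final: R0 = 139

139


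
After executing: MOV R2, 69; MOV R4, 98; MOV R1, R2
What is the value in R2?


Register state trace:
  MOV R2, 69  → R2 = 69
  MOV R4, 98  → R4 = 98
  MOV R1, R2  → R1 = 69
Final: R2 = 69

69


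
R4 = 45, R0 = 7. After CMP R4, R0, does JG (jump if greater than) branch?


Trace:
  R4 = 45, R0 = 7
  CMP R4, R0  → compares 45 vs 7
  JG checks: is 45 greater than 7?
  45 > 7, so condition is true
Branch taken: Yes

Yes


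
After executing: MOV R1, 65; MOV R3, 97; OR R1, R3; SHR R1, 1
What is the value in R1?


Register state trace:
  MOV R1, 65  → R1 = 65 (0b01000001)
  MOV R3, 97  → R3 = 97 (0b01100001)
  OR R1, R3  → R1 = 65 OR 97 = 97 (0b01100001)
  SHR R1, 1  → R1 = 97 >> 1 = 48
Final: R1 = 48

48
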